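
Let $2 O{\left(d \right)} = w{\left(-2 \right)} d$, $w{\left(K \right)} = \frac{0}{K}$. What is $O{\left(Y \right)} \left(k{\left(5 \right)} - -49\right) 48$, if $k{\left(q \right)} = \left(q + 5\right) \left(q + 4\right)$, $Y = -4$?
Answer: $0$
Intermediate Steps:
$k{\left(q \right)} = \left(4 + q\right) \left(5 + q\right)$ ($k{\left(q \right)} = \left(5 + q\right) \left(4 + q\right) = \left(4 + q\right) \left(5 + q\right)$)
$w{\left(K \right)} = 0$
$O{\left(d \right)} = 0$ ($O{\left(d \right)} = \frac{0 d}{2} = \frac{1}{2} \cdot 0 = 0$)
$O{\left(Y \right)} \left(k{\left(5 \right)} - -49\right) 48 = 0 \left(\left(20 + 5^{2} + 9 \cdot 5\right) - -49\right) 48 = 0 \left(\left(20 + 25 + 45\right) + 49\right) 48 = 0 \left(90 + 49\right) 48 = 0 \cdot 139 \cdot 48 = 0 \cdot 48 = 0$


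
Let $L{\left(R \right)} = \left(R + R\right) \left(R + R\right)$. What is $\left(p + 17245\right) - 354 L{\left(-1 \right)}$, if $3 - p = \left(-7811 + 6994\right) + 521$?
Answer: $16128$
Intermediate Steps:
$L{\left(R \right)} = 4 R^{2}$ ($L{\left(R \right)} = 2 R 2 R = 4 R^{2}$)
$p = 299$ ($p = 3 - \left(\left(-7811 + 6994\right) + 521\right) = 3 - \left(-817 + 521\right) = 3 - -296 = 3 + 296 = 299$)
$\left(p + 17245\right) - 354 L{\left(-1 \right)} = \left(299 + 17245\right) - 354 \cdot 4 \left(-1\right)^{2} = 17544 - 354 \cdot 4 \cdot 1 = 17544 - 1416 = 16128$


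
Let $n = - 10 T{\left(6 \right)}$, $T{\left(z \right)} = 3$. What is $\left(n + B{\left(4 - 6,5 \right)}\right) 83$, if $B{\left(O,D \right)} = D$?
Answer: $-2075$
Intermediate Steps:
$n = -30$ ($n = \left(-10\right) 3 = -30$)
$\left(n + B{\left(4 - 6,5 \right)}\right) 83 = \left(-30 + 5\right) 83 = \left(-25\right) 83 = -2075$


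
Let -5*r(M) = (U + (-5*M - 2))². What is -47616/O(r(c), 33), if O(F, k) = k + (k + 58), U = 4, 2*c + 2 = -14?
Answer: -384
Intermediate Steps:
c = -8 (c = -1 + (½)*(-14) = -1 - 7 = -8)
r(M) = -(2 - 5*M)²/5 (r(M) = -(4 + (-5*M - 2))²/5 = -(4 + (-2 - 5*M))²/5 = -(2 - 5*M)²/5)
O(F, k) = 58 + 2*k (O(F, k) = k + (58 + k) = 58 + 2*k)
-47616/O(r(c), 33) = -47616/(58 + 2*33) = -47616/(58 + 66) = -47616/124 = -47616*1/124 = -384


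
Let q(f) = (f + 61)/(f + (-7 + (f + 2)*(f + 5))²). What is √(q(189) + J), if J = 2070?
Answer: √108312890475949822105/228746733 ≈ 45.497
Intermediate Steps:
q(f) = (61 + f)/(f + (-7 + (2 + f)*(5 + f))²)
√(q(189) + J) = √((61 + 189)/(189 + (3 + 189² + 7*189)²) + 2070) = √(250/(189 + (3 + 35721 + 1323)²) + 2070) = √(250/(189 + 37047²) + 2070) = √(250/(189 + 1372480209) + 2070) = √(250/1372480398 + 2070) = √((1/1372480398)*250 + 2070) = √(125/686240199 + 2070) = √(1420517212055/686240199) = √108312890475949822105/228746733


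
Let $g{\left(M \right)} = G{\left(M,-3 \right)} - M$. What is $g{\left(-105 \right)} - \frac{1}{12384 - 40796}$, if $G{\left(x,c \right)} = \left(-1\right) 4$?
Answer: $\frac{2869613}{28412} \approx 101.0$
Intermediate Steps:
$G{\left(x,c \right)} = -4$
$g{\left(M \right)} = -4 - M$
$g{\left(-105 \right)} - \frac{1}{12384 - 40796} = \left(-4 - -105\right) - \frac{1}{12384 - 40796} = \left(-4 + 105\right) - \frac{1}{-28412} = 101 - - \frac{1}{28412} = 101 + \frac{1}{28412} = \frac{2869613}{28412}$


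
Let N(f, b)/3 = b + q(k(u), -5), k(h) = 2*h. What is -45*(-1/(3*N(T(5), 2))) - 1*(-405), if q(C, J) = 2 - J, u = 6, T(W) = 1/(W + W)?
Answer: 3650/9 ≈ 405.56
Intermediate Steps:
T(W) = 1/(2*W)
N(f, b) = 21 + 3*b (N(f, b) = 3*(b + (2 - 1*(-5))) = 3*(b + (2 + 5)) = 3*(b + 7) = 3*(7 + b) = 21 + 3*b)
-45*(-1/(3*N(T(5), 2))) - 1*(-405) = -45*(-1/(3*(21 + 3*2))) - 1*(-405) = -45*(-1/(3*(21 + 6))) + 405 = -45/((27*3)*(-1)) + 405 = -45/(81*(-1)) + 405 = -45/(-81) + 405 = -45*(-1/81) + 405 = 5/9 + 405 = 3650/9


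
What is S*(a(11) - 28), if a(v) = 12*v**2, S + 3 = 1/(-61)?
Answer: -262016/61 ≈ -4295.3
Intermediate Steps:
S = -184/61 (S = -3 + 1/(-61) = -3 - 1/61 = -184/61 ≈ -3.0164)
S*(a(11) - 28) = -184*(12*11**2 - 28)/61 = -184*(12*121 - 28)/61 = -184*(1452 - 28)/61 = -184/61*1424 = -262016/61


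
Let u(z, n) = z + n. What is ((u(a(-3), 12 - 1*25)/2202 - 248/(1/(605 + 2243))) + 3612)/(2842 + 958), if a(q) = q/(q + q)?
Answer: -3094655593/16735200 ≈ -184.92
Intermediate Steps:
a(q) = 1/2 (a(q) = q/((2*q)) = q*(1/(2*q)) = 1/2)
u(z, n) = n + z
((u(a(-3), 12 - 1*25)/2202 - 248/(1/(605 + 2243))) + 3612)/(2842 + 958) = ((((12 - 1*25) + 1/2)/2202 - 248/(1/(605 + 2243))) + 3612)/(2842 + 958) = ((((12 - 25) + 1/2)*(1/2202) - 248/(1/2848)) + 3612)/3800 = (((-13 + 1/2)*(1/2202) - 248/1/2848) + 3612)*(1/3800) = ((-25/2*1/2202 - 248*2848) + 3612)*(1/3800) = ((-25/4404 - 706304) + 3612)*(1/3800) = (-3110562841/4404 + 3612)*(1/3800) = -3094655593/4404*1/3800 = -3094655593/16735200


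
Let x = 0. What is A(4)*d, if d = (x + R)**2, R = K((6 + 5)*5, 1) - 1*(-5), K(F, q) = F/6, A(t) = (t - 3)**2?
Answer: 7225/36 ≈ 200.69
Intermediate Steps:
A(t) = (-3 + t)**2
K(F, q) = F/6 (K(F, q) = F*(1/6) = F/6)
R = 85/6 (R = ((6 + 5)*5)/6 - 1*(-5) = (11*5)/6 + 5 = (1/6)*55 + 5 = 55/6 + 5 = 85/6 ≈ 14.167)
d = 7225/36 (d = (0 + 85/6)**2 = (85/6)**2 = 7225/36 ≈ 200.69)
A(4)*d = (-3 + 4)**2*(7225/36) = 1**2*(7225/36) = 1*(7225/36) = 7225/36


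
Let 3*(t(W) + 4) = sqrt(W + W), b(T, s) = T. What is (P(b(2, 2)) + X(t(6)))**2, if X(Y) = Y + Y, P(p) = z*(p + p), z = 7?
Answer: 1216/3 + 160*sqrt(3)/3 ≈ 497.71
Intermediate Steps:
t(W) = -4 + sqrt(2)*sqrt(W)/3 (t(W) = -4 + sqrt(W + W)/3 = -4 + sqrt(2*W)/3 = -4 + (sqrt(2)*sqrt(W))/3 = -4 + sqrt(2)*sqrt(W)/3)
P(p) = 14*p (P(p) = 7*(p + p) = 7*(2*p) = 14*p)
X(Y) = 2*Y
(P(b(2, 2)) + X(t(6)))**2 = (14*2 + 2*(-4 + sqrt(2)*sqrt(6)/3))**2 = (28 + 2*(-4 + 2*sqrt(3)/3))**2 = (28 + (-8 + 4*sqrt(3)/3))**2 = (20 + 4*sqrt(3)/3)**2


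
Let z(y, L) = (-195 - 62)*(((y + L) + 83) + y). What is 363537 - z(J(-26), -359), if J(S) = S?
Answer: 279241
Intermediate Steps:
z(y, L) = -21331 - 514*y - 257*L (z(y, L) = -257*(((L + y) + 83) + y) = -257*((83 + L + y) + y) = -257*(83 + L + 2*y) = -21331 - 514*y - 257*L)
363537 - z(J(-26), -359) = 363537 - (-21331 - 514*(-26) - 257*(-359)) = 363537 - (-21331 + 13364 + 92263) = 363537 - 1*84296 = 363537 - 84296 = 279241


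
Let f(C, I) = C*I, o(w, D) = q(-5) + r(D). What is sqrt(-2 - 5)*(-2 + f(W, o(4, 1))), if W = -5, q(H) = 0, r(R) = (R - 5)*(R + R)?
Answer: 38*I*sqrt(7) ≈ 100.54*I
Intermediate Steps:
r(R) = 2*R*(-5 + R) (r(R) = (-5 + R)*(2*R) = 2*R*(-5 + R))
o(w, D) = 2*D*(-5 + D) (o(w, D) = 0 + 2*D*(-5 + D) = 2*D*(-5 + D))
sqrt(-2 - 5)*(-2 + f(W, o(4, 1))) = sqrt(-2 - 5)*(-2 - 10*(-5 + 1)) = sqrt(-7)*(-2 - 10*(-4)) = (I*sqrt(7))*(-2 - 5*(-8)) = (I*sqrt(7))*(-2 + 40) = (I*sqrt(7))*38 = 38*I*sqrt(7)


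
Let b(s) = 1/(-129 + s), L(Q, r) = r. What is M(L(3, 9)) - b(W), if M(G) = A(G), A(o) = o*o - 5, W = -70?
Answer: 15125/199 ≈ 76.005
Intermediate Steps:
A(o) = -5 + o**2 (A(o) = o**2 - 5 = -5 + o**2)
M(G) = -5 + G**2
M(L(3, 9)) - b(W) = (-5 + 9**2) - 1/(-129 - 70) = (-5 + 81) - 1/(-199) = 76 - 1*(-1/199) = 76 + 1/199 = 15125/199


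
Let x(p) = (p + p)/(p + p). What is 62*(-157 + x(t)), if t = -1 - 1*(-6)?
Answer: -9672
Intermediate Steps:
t = 5 (t = -1 + 6 = 5)
x(p) = 1 (x(p) = (2*p)/((2*p)) = (2*p)*(1/(2*p)) = 1)
62*(-157 + x(t)) = 62*(-157 + 1) = 62*(-156) = -9672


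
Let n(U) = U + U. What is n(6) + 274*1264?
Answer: 346348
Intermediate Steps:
n(U) = 2*U
n(6) + 274*1264 = 2*6 + 274*1264 = 12 + 346336 = 346348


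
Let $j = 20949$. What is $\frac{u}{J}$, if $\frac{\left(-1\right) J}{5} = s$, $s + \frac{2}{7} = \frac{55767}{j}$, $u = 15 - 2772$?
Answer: $\frac{44921639}{193595} \approx 232.04$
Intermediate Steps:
$u = -2757$ ($u = 15 - 2772 = -2757$)
$s = \frac{116157}{48881}$ ($s = - \frac{2}{7} + \frac{55767}{20949} = - \frac{2}{7} + 55767 \cdot \frac{1}{20949} = - \frac{2}{7} + \frac{18589}{6983} = \frac{116157}{48881} \approx 2.3763$)
$J = - \frac{580785}{48881}$ ($J = \left(-5\right) \frac{116157}{48881} = - \frac{580785}{48881} \approx -11.882$)
$\frac{u}{J} = - \frac{2757}{- \frac{580785}{48881}} = \left(-2757\right) \left(- \frac{48881}{580785}\right) = \frac{44921639}{193595}$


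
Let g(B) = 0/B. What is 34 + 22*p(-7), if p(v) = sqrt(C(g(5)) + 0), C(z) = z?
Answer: 34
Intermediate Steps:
g(B) = 0
p(v) = 0 (p(v) = sqrt(0 + 0) = sqrt(0) = 0)
34 + 22*p(-7) = 34 + 22*0 = 34 + 0 = 34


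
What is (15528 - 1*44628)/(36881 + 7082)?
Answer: -29100/43963 ≈ -0.66192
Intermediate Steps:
(15528 - 1*44628)/(36881 + 7082) = (15528 - 44628)/43963 = -29100*1/43963 = -29100/43963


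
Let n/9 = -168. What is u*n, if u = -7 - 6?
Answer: 19656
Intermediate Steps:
n = -1512 (n = 9*(-168) = -1512)
u = -13
u*n = -13*(-1512) = 19656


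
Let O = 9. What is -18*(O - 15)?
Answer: 108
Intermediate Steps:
-18*(O - 15) = -18*(9 - 15) = -18*(-6) = 108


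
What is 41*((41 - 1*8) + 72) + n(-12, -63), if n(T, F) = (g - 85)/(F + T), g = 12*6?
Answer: 322888/75 ≈ 4305.2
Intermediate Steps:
g = 72
n(T, F) = -13/(F + T) (n(T, F) = (72 - 85)/(F + T) = -13/(F + T))
41*((41 - 1*8) + 72) + n(-12, -63) = 41*((41 - 1*8) + 72) - 13/(-63 - 12) = 41*((41 - 8) + 72) - 13/(-75) = 41*(33 + 72) - 13*(-1/75) = 41*105 + 13/75 = 4305 + 13/75 = 322888/75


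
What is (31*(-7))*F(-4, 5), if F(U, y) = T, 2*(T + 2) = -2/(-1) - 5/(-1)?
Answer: -651/2 ≈ -325.50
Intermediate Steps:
T = 3/2 (T = -2 + (-2/(-1) - 5/(-1))/2 = -2 + (-2*(-1) - 5*(-1))/2 = -2 + (2 + 5)/2 = -2 + (½)*7 = -2 + 7/2 = 3/2 ≈ 1.5000)
F(U, y) = 3/2
(31*(-7))*F(-4, 5) = (31*(-7))*(3/2) = -217*3/2 = -651/2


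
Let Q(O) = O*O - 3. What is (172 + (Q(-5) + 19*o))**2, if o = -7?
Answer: 3721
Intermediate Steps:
Q(O) = -3 + O**2 (Q(O) = O**2 - 3 = -3 + O**2)
(172 + (Q(-5) + 19*o))**2 = (172 + ((-3 + (-5)**2) + 19*(-7)))**2 = (172 + ((-3 + 25) - 133))**2 = (172 + (22 - 133))**2 = (172 - 111)**2 = 61**2 = 3721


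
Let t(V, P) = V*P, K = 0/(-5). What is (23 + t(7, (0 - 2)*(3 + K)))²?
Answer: 361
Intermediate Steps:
K = 0 (K = 0*(-⅕) = 0)
t(V, P) = P*V
(23 + t(7, (0 - 2)*(3 + K)))² = (23 + ((0 - 2)*(3 + 0))*7)² = (23 - 2*3*7)² = (23 - 6*7)² = (23 - 42)² = (-19)² = 361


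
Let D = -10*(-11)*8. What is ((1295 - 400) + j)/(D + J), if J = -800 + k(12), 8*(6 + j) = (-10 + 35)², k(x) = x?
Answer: 7737/736 ≈ 10.512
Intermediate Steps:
D = 880 (D = 110*8 = 880)
j = 577/8 (j = -6 + (-10 + 35)²/8 = -6 + (⅛)*25² = -6 + (⅛)*625 = -6 + 625/8 = 577/8 ≈ 72.125)
J = -788 (J = -800 + 12 = -788)
((1295 - 400) + j)/(D + J) = ((1295 - 400) + 577/8)/(880 - 788) = (895 + 577/8)/92 = (7737/8)*(1/92) = 7737/736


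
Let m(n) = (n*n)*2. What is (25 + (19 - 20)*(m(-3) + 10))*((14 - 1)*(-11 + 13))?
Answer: -78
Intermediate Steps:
m(n) = 2*n**2 (m(n) = n**2*2 = 2*n**2)
(25 + (19 - 20)*(m(-3) + 10))*((14 - 1)*(-11 + 13)) = (25 + (19 - 20)*(2*(-3)**2 + 10))*((14 - 1)*(-11 + 13)) = (25 - (2*9 + 10))*(13*2) = (25 - (18 + 10))*26 = (25 - 1*28)*26 = (25 - 28)*26 = -3*26 = -78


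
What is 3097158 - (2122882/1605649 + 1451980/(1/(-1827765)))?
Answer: 4261201890557852960/1605649 ≈ 2.6539e+12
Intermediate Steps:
3097158 - (2122882/1605649 + 1451980/(1/(-1827765))) = 3097158 - (2122882*(1/1605649) + 1451980/(-1/1827765)) = 3097158 - (2122882/1605649 + 1451980*(-1827765)) = 3097158 - (2122882/1605649 - 2653878224700) = 3097158 - 1*(-4261196917609207418/1605649) = 3097158 + 4261196917609207418/1605649 = 4261201890557852960/1605649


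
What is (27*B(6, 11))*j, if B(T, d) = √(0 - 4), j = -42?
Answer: -2268*I ≈ -2268.0*I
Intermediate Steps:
B(T, d) = 2*I (B(T, d) = √(-4) = 2*I)
(27*B(6, 11))*j = (27*(2*I))*(-42) = (54*I)*(-42) = -2268*I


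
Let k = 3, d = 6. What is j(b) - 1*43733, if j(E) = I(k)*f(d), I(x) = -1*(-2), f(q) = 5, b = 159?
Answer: -43723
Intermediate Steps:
I(x) = 2
j(E) = 10 (j(E) = 2*5 = 10)
j(b) - 1*43733 = 10 - 1*43733 = 10 - 43733 = -43723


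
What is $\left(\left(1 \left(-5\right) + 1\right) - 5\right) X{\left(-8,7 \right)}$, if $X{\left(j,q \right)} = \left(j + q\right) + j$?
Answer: $81$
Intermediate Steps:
$X{\left(j,q \right)} = q + 2 j$
$\left(\left(1 \left(-5\right) + 1\right) - 5\right) X{\left(-8,7 \right)} = \left(\left(1 \left(-5\right) + 1\right) - 5\right) \left(7 + 2 \left(-8\right)\right) = \left(\left(-5 + 1\right) - 5\right) \left(7 - 16\right) = \left(-4 - 5\right) \left(-9\right) = \left(-9\right) \left(-9\right) = 81$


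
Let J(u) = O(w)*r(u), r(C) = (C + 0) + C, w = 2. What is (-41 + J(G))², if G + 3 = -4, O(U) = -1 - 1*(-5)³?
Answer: 3157729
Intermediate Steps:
r(C) = 2*C (r(C) = C + C = 2*C)
O(U) = 124 (O(U) = -1 - 1*(-125) = -1 + 125 = 124)
G = -7 (G = -3 - 4 = -7)
J(u) = 248*u (J(u) = 124*(2*u) = 248*u)
(-41 + J(G))² = (-41 + 248*(-7))² = (-41 - 1736)² = (-1777)² = 3157729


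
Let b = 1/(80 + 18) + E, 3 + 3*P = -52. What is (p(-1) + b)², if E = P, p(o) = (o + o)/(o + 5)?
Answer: 7656289/21609 ≈ 354.31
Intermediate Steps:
p(o) = 2*o/(5 + o) (p(o) = (2*o)/(5 + o) = 2*o/(5 + o))
P = -55/3 (P = -1 + (⅓)*(-52) = -1 - 52/3 = -55/3 ≈ -18.333)
E = -55/3 ≈ -18.333
b = -5387/294 (b = 1/(80 + 18) - 55/3 = 1/98 - 55/3 = -5387/294 ≈ -18.323)
(p(-1) + b)² = (2*(-1)/(5 - 1) - 5387/294)² = (2*(-1)/4 - 5387/294)² = (2*(-1)*(¼) - 5387/294)² = (-½ - 5387/294)² = (-2767/147)² = 7656289/21609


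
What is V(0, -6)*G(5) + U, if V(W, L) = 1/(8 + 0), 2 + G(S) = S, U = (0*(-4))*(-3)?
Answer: 3/8 ≈ 0.37500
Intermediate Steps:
U = 0 (U = 0*(-3) = 0)
G(S) = -2 + S
V(W, L) = ⅛ (V(W, L) = 1/8 = ⅛)
V(0, -6)*G(5) + U = (-2 + 5)/8 + 0 = (⅛)*3 + 0 = 3/8 + 0 = 3/8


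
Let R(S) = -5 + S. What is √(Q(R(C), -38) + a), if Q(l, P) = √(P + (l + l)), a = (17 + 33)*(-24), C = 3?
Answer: √(-1200 + I*√42) ≈ 0.09354 + 34.641*I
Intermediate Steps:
a = -1200 (a = 50*(-24) = -1200)
Q(l, P) = √(P + 2*l)
√(Q(R(C), -38) + a) = √(√(-38 + 2*(-5 + 3)) - 1200) = √(√(-38 + 2*(-2)) - 1200) = √(√(-38 - 4) - 1200) = √(√(-42) - 1200) = √(I*√42 - 1200) = √(-1200 + I*√42)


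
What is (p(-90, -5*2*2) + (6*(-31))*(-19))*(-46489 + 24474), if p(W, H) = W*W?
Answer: -256122510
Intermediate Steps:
p(W, H) = W**2
(p(-90, -5*2*2) + (6*(-31))*(-19))*(-46489 + 24474) = ((-90)**2 + (6*(-31))*(-19))*(-46489 + 24474) = (8100 - 186*(-19))*(-22015) = (8100 + 3534)*(-22015) = 11634*(-22015) = -256122510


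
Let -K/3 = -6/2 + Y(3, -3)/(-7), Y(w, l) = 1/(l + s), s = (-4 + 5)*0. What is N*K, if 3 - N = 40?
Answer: -2294/7 ≈ -327.71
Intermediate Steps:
s = 0 (s = 1*0 = 0)
Y(w, l) = 1/l (Y(w, l) = 1/(l + 0) = 1/l)
N = -37 (N = 3 - 1*40 = 3 - 40 = -37)
K = 62/7 (K = -3*(-6/2 + 1/(-3*(-7))) = -3*(-6*½ - ⅓*(-⅐)) = -3*(-3 + 1/21) = -3*(-62/21) = 62/7 ≈ 8.8571)
N*K = -37*62/7 = -2294/7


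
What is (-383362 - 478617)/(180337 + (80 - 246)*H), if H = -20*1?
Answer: -861979/183657 ≈ -4.6934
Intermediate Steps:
H = -20
(-383362 - 478617)/(180337 + (80 - 246)*H) = (-383362 - 478617)/(180337 + (80 - 246)*(-20)) = -861979/(180337 - 166*(-20)) = -861979/(180337 + 3320) = -861979/183657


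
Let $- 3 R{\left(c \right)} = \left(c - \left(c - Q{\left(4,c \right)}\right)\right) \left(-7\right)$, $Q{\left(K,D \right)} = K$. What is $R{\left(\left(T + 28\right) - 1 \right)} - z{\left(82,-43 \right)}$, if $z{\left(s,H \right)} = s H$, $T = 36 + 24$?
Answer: $\frac{10606}{3} \approx 3535.3$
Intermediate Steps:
$T = 60$
$z{\left(s,H \right)} = H s$
$R{\left(c \right)} = \frac{28}{3}$ ($R{\left(c \right)} = - \frac{\left(c - \left(-4 + c\right)\right) \left(-7\right)}{3} = - \frac{4 \left(-7\right)}{3} = \left(- \frac{1}{3}\right) \left(-28\right) = \frac{28}{3}$)
$R{\left(\left(T + 28\right) - 1 \right)} - z{\left(82,-43 \right)} = \frac{28}{3} - \left(-43\right) 82 = \frac{28}{3} - -3526 = \frac{28}{3} + 3526 = \frac{10606}{3}$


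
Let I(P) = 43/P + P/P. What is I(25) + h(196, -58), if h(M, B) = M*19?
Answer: 93168/25 ≈ 3726.7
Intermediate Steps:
I(P) = 1 + 43/P (I(P) = 43/P + 1 = 1 + 43/P)
h(M, B) = 19*M
I(25) + h(196, -58) = (43 + 25)/25 + 19*196 = (1/25)*68 + 3724 = 68/25 + 3724 = 93168/25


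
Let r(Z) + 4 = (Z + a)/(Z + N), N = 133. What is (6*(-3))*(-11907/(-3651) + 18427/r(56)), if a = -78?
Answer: 38118255021/473413 ≈ 80518.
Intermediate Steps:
r(Z) = -4 + (-78 + Z)/(133 + Z) (r(Z) = -4 + (Z - 78)/(Z + 133) = -4 + (-78 + Z)/(133 + Z))
(6*(-3))*(-11907/(-3651) + 18427/r(56)) = (6*(-3))*(-11907/(-3651) + 18427/(((-610 - 3*56)/(133 + 56)))) = -18*(-11907*(-1/3651) + 18427/(((-610 - 168)/189))) = -18*(3969/1217 + 18427/(((1/189)*(-778)))) = -18*(3969/1217 + 18427/(-778/189)) = -18*(3969/1217 + 18427*(-189/778)) = -18*(3969/1217 - 3482703/778) = -18*(-4235361669/946826) = 38118255021/473413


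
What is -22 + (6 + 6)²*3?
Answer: 410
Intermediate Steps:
-22 + (6 + 6)²*3 = -22 + 12²*3 = -22 + 144*3 = -22 + 432 = 410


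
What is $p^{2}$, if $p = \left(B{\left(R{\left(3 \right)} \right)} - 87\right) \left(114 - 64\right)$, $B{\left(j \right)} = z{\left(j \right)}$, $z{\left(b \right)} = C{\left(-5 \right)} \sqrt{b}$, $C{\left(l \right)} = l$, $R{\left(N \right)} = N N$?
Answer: $26010000$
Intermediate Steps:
$R{\left(N \right)} = N^{2}$
$z{\left(b \right)} = - 5 \sqrt{b}$
$B{\left(j \right)} = - 5 \sqrt{j}$
$p = -5100$ ($p = \left(- 5 \sqrt{3^{2}} - 87\right) \left(114 - 64\right) = \left(- 5 \sqrt{9} - 87\right) 50 = \left(\left(-5\right) 3 - 87\right) 50 = \left(-15 - 87\right) 50 = \left(-102\right) 50 = -5100$)
$p^{2} = \left(-5100\right)^{2} = 26010000$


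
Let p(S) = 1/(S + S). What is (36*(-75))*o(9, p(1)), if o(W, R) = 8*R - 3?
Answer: -2700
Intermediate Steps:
p(S) = 1/(2*S)
o(W, R) = -3 + 8*R
(36*(-75))*o(9, p(1)) = (36*(-75))*(-3 + 8*((½)/1)) = -2700*(-3 + 8*((½)*1)) = -2700*(-3 + 8*(½)) = -2700*(-3 + 4) = -2700*1 = -2700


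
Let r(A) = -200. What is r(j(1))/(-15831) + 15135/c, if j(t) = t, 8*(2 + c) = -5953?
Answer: -1915623680/94495239 ≈ -20.272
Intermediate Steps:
c = -5969/8 (c = -2 + (⅛)*(-5953) = -2 - 5953/8 = -5969/8 ≈ -746.13)
r(j(1))/(-15831) + 15135/c = -200/(-15831) + 15135/(-5969/8) = -200*(-1/15831) + 15135*(-8/5969) = 200/15831 - 121080/5969 = -1915623680/94495239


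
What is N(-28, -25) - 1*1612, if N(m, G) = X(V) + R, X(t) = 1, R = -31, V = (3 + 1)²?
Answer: -1642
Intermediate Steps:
V = 16 (V = 4² = 16)
N(m, G) = -30 (N(m, G) = 1 - 31 = -30)
N(-28, -25) - 1*1612 = -30 - 1*1612 = -30 - 1612 = -1642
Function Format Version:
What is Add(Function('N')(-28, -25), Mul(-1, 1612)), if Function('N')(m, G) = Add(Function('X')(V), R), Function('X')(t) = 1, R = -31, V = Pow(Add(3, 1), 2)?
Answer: -1642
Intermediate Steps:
V = 16 (V = Pow(4, 2) = 16)
Function('N')(m, G) = -30 (Function('N')(m, G) = Add(1, -31) = -30)
Add(Function('N')(-28, -25), Mul(-1, 1612)) = Add(-30, Mul(-1, 1612)) = Add(-30, -1612) = -1642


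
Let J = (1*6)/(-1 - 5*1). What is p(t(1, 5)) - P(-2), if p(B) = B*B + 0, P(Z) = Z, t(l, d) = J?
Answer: 3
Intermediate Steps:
J = -1 (J = 6/(-1 - 5) = 6/(-6) = 6*(-⅙) = -1)
t(l, d) = -1
p(B) = B² (p(B) = B² + 0 = B²)
p(t(1, 5)) - P(-2) = (-1)² - 1*(-2) = 1 + 2 = 3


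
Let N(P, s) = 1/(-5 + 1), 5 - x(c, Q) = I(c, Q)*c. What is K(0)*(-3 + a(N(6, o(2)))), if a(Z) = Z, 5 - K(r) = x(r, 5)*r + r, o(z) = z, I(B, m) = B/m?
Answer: -65/4 ≈ -16.250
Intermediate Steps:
x(c, Q) = 5 - c²/Q (x(c, Q) = 5 - c/Q*c = 5 - c²/Q)
N(P, s) = -¼ (N(P, s) = 1/(-4) = -¼)
K(r) = 5 - r - r*(5 - r²/5) (K(r) = 5 - ((5 - 1*r²/5)*r + r) = 5 - ((5 - 1*⅕*r²)*r + r) = 5 - ((5 - r²/5)*r + r) = 5 - (r*(5 - r²/5) + r) = 5 - (r + r*(5 - r²/5)) = 5 + (-r - r*(5 - r²/5)) = 5 - r - r*(5 - r²/5))
K(0)*(-3 + a(N(6, o(2)))) = (5 - 6*0 + (⅕)*0³)*(-3 - ¼) = (5 + 0 + (⅕)*0)*(-13/4) = (5 + 0 + 0)*(-13/4) = 5*(-13/4) = -65/4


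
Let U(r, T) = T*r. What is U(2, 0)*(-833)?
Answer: 0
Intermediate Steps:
U(2, 0)*(-833) = (0*2)*(-833) = 0*(-833) = 0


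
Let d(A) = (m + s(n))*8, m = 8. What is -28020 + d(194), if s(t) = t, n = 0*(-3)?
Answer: -27956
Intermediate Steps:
n = 0
d(A) = 64 (d(A) = (8 + 0)*8 = 8*8 = 64)
-28020 + d(194) = -28020 + 64 = -27956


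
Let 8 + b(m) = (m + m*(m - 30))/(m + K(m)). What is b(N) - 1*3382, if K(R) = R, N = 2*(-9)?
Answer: -6827/2 ≈ -3413.5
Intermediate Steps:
N = -18
b(m) = -8 + (m + m*(-30 + m))/(2*m) (b(m) = -8 + (m + m*(m - 30))/(m + m) = -8 + (m + m*(-30 + m))/((2*m)) = -8 + (m + m*(-30 + m))*(1/(2*m)) = -8 + (m + m*(-30 + m))/(2*m))
b(N) - 1*3382 = (-45/2 + (½)*(-18)) - 1*3382 = (-45/2 - 9) - 3382 = -63/2 - 3382 = -6827/2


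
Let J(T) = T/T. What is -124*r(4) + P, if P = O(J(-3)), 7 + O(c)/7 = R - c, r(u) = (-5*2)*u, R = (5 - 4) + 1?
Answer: 4918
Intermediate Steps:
J(T) = 1
R = 2 (R = 1 + 1 = 2)
r(u) = -10*u
O(c) = -35 - 7*c (O(c) = -49 + 7*(2 - c) = -49 + (14 - 7*c) = -35 - 7*c)
P = -42 (P = -35 - 7*1 = -35 - 7 = -42)
-124*r(4) + P = -(-1240)*4 - 42 = -124*(-40) - 42 = 4960 - 42 = 4918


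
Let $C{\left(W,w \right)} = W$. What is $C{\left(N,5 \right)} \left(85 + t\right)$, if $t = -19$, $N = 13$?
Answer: $858$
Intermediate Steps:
$C{\left(N,5 \right)} \left(85 + t\right) = 13 \left(85 - 19\right) = 13 \cdot 66 = 858$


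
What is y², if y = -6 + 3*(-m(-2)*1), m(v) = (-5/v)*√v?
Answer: -153/2 + 90*I*√2 ≈ -76.5 + 127.28*I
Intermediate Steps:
m(v) = -5/√v
y = -6 - 15*I*√2/2 (y = -6 + 3*(-(-5)/√(-2)*1) = -6 + 3*(-(-5)*(-I*√2/2)*1) = -6 + 3*(-5*I*√2/2*1) = -6 + 3*(-5*I*√2/2) = -6 - 15*I*√2/2 ≈ -6.0 - 10.607*I)
y² = (-6 - 15*I*√2/2)²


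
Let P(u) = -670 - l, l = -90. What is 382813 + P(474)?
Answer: 382233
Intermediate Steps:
P(u) = -580 (P(u) = -670 - 1*(-90) = -670 + 90 = -580)
382813 + P(474) = 382813 - 580 = 382233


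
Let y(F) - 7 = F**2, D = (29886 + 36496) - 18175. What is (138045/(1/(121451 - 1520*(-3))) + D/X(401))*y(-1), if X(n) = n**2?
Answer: 22377309641861616/160801 ≈ 1.3916e+11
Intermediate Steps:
D = 48207 (D = 66382 - 18175 = 48207)
y(F) = 7 + F**2
(138045/(1/(121451 - 1520*(-3))) + D/X(401))*y(-1) = (138045/(1/(121451 - 1520*(-3))) + 48207/(401**2))*(7 + (-1)**2) = (138045/(1/(121451 + 4560)) + 48207/160801)*(7 + 1) = (138045/(1/126011) + 48207*(1/160801))*8 = (138045/(1/126011) + 48207/160801)*8 = (138045*126011 + 48207/160801)*8 = (17395188495 + 48207/160801)*8 = (2797163705232702/160801)*8 = 22377309641861616/160801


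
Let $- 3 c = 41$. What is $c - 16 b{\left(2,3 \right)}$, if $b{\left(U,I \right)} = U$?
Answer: $- \frac{137}{3} \approx -45.667$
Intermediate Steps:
$c = - \frac{41}{3}$ ($c = \left(- \frac{1}{3}\right) 41 = - \frac{41}{3} \approx -13.667$)
$c - 16 b{\left(2,3 \right)} = - \frac{41}{3} - 32 = - \frac{137}{3}$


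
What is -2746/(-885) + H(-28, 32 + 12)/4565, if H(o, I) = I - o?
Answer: 2519842/808005 ≈ 3.1186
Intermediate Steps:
-2746/(-885) + H(-28, 32 + 12)/4565 = -2746/(-885) + ((32 + 12) - 1*(-28))/4565 = -2746*(-1/885) + (44 + 28)*(1/4565) = 2746/885 + 72*(1/4565) = 2746/885 + 72/4565 = 2519842/808005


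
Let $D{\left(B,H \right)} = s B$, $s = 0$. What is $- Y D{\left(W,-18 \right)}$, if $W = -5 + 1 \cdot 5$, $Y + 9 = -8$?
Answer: $0$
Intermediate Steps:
$Y = -17$ ($Y = -9 - 8 = -17$)
$W = 0$ ($W = -5 + 5 = 0$)
$D{\left(B,H \right)} = 0$ ($D{\left(B,H \right)} = 0 B = 0$)
$- Y D{\left(W,-18 \right)} = - \left(-17\right) 0 = \left(-1\right) 0 = 0$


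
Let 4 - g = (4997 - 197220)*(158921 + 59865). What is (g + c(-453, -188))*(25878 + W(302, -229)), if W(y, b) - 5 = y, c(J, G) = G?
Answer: 1101228533146390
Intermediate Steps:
g = 42055701282 (g = 4 - (4997 - 197220)*(158921 + 59865) = 4 - (-192223)*218786 = 4 - 1*(-42055701278) = 4 + 42055701278 = 42055701282)
W(y, b) = 5 + y
(g + c(-453, -188))*(25878 + W(302, -229)) = (42055701282 - 188)*(25878 + (5 + 302)) = 42055701094*(25878 + 307) = 42055701094*26185 = 1101228533146390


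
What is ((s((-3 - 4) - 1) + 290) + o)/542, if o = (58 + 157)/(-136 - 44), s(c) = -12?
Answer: 9965/19512 ≈ 0.51071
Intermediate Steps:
o = -43/36 (o = 215/(-180) = 215*(-1/180) = -43/36 ≈ -1.1944)
((s((-3 - 4) - 1) + 290) + o)/542 = ((-12 + 290) - 43/36)/542 = (278 - 43/36)*(1/542) = (9965/36)*(1/542) = 9965/19512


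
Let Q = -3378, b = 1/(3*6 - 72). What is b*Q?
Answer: 563/9 ≈ 62.556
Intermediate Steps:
b = -1/54 (b = 1/(18 - 72) = 1/(-54) = -1/54 ≈ -0.018519)
b*Q = -1/54*(-3378) = 563/9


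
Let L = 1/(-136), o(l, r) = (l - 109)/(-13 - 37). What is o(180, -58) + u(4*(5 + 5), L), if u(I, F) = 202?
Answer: 10029/50 ≈ 200.58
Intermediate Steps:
o(l, r) = 109/50 - l/50 (o(l, r) = (-109 + l)/(-50) = (-109 + l)*(-1/50) = 109/50 - l/50)
L = -1/136 ≈ -0.0073529
o(180, -58) + u(4*(5 + 5), L) = (109/50 - 1/50*180) + 202 = (109/50 - 18/5) + 202 = -71/50 + 202 = 10029/50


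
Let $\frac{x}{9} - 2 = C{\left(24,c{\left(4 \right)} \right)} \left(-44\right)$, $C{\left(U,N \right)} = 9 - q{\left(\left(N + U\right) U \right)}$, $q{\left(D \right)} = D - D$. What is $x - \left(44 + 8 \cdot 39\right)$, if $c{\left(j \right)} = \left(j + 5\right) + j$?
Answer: $-3902$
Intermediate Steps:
$q{\left(D \right)} = 0$
$c{\left(j \right)} = 5 + 2 j$ ($c{\left(j \right)} = \left(5 + j\right) + j = 5 + 2 j$)
$C{\left(U,N \right)} = 9$ ($C{\left(U,N \right)} = 9 - 0 = 9 + 0 = 9$)
$x = -3546$ ($x = 18 + 9 \cdot 9 \left(-44\right) = 18 + 9 \left(-396\right) = 18 - 3564 = -3546$)
$x - \left(44 + 8 \cdot 39\right) = -3546 - \left(44 + 8 \cdot 39\right) = -3546 - \left(44 + 312\right) = -3546 - 356 = -3902$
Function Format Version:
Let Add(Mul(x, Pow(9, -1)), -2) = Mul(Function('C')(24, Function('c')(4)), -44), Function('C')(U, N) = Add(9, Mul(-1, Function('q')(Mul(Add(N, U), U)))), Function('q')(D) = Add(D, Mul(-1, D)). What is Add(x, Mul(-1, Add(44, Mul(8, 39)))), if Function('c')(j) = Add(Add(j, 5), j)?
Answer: -3902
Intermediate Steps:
Function('q')(D) = 0
Function('c')(j) = Add(5, Mul(2, j)) (Function('c')(j) = Add(Add(5, j), j) = Add(5, Mul(2, j)))
Function('C')(U, N) = 9 (Function('C')(U, N) = Add(9, Mul(-1, 0)) = Add(9, 0) = 9)
x = -3546 (x = Add(18, Mul(9, Mul(9, -44))) = Add(18, Mul(9, -396)) = Add(18, -3564) = -3546)
Add(x, Mul(-1, Add(44, Mul(8, 39)))) = Add(-3546, Mul(-1, Add(44, Mul(8, 39)))) = Add(-3546, Mul(-1, Add(44, 312))) = Add(-3546, Mul(-1, 356)) = Add(-3546, -356) = -3902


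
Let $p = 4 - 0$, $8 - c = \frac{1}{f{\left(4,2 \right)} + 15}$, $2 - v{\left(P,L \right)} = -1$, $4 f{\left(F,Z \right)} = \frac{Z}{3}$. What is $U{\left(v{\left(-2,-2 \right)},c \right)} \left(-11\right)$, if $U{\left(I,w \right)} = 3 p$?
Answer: $-132$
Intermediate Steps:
$f{\left(F,Z \right)} = \frac{Z}{12}$ ($f{\left(F,Z \right)} = \frac{Z \frac{1}{3}}{4} = \frac{\frac{1}{3} Z}{4} = \frac{Z}{12}$)
$v{\left(P,L \right)} = 3$ ($v{\left(P,L \right)} = 2 - -1 = 2 + 1 = 3$)
$c = \frac{722}{91}$ ($c = 8 - \frac{1}{\frac{1}{12} \cdot 2 + 15} = 8 - \frac{1}{\frac{1}{6} + 15} = 8 - \frac{1}{\frac{91}{6}} = 8 - \frac{6}{91} = \frac{722}{91} \approx 7.9341$)
$p = 4$ ($p = 4 + 0 = 4$)
$U{\left(I,w \right)} = 12$ ($U{\left(I,w \right)} = 3 \cdot 4 = 12$)
$U{\left(v{\left(-2,-2 \right)},c \right)} \left(-11\right) = 12 \left(-11\right) = -132$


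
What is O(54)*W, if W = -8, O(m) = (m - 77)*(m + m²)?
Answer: 546480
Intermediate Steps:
O(m) = (-77 + m)*(m + m²)
O(54)*W = (54*(-77 + 54² - 76*54))*(-8) = (54*(-77 + 2916 - 4104))*(-8) = (54*(-1265))*(-8) = -68310*(-8) = 546480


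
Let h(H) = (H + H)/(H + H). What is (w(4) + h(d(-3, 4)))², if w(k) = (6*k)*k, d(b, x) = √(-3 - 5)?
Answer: 9409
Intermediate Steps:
d(b, x) = 2*I*√2 (d(b, x) = √(-8) = 2*I*√2)
w(k) = 6*k²
h(H) = 1 (h(H) = (2*H)/((2*H)) = (2*H)*(1/(2*H)) = 1)
(w(4) + h(d(-3, 4)))² = (6*4² + 1)² = (6*16 + 1)² = (96 + 1)² = 97² = 9409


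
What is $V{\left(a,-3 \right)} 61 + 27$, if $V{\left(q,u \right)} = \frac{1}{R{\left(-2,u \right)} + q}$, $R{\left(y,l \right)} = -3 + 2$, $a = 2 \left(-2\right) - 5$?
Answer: $\frac{209}{10} \approx 20.9$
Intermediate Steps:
$a = -9$ ($a = -4 - 5 = -9$)
$R{\left(y,l \right)} = -1$
$V{\left(q,u \right)} = \frac{1}{-1 + q}$
$V{\left(a,-3 \right)} 61 + 27 = \frac{1}{-1 - 9} \cdot 61 + 27 = \frac{1}{-10} \cdot 61 + 27 = \left(- \frac{1}{10}\right) 61 + 27 = - \frac{61}{10} + 27 = \frac{209}{10}$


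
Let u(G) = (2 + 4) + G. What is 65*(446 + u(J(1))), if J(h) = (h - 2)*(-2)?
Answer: 29510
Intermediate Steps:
J(h) = 4 - 2*h (J(h) = (-2 + h)*(-2) = 4 - 2*h)
u(G) = 6 + G
65*(446 + u(J(1))) = 65*(446 + (6 + (4 - 2*1))) = 65*(446 + (6 + (4 - 2))) = 65*(446 + (6 + 2)) = 65*(446 + 8) = 65*454 = 29510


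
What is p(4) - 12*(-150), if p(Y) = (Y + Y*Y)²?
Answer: 2200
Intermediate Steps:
p(Y) = (Y + Y²)²
p(4) - 12*(-150) = 4²*(1 + 4)² - 12*(-150) = 16*5² + 1800 = 16*25 + 1800 = 400 + 1800 = 2200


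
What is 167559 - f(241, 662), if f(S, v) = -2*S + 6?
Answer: 168035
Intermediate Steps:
f(S, v) = 6 - 2*S
167559 - f(241, 662) = 167559 - (6 - 2*241) = 167559 - (6 - 482) = 167559 - 1*(-476) = 167559 + 476 = 168035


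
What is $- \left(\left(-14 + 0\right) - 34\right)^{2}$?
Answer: $-2304$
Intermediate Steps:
$- \left(\left(-14 + 0\right) - 34\right)^{2} = - \left(-14 - 34\right)^{2} = - \left(-48\right)^{2} = \left(-1\right) 2304 = -2304$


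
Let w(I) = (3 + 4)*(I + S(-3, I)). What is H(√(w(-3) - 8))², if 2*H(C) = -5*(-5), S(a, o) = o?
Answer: 625/4 ≈ 156.25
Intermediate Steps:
w(I) = 14*I (w(I) = (3 + 4)*(I + I) = 7*(2*I) = 14*I)
H(C) = 25/2 (H(C) = (-5*(-5))/2 = (½)*25 = 25/2)
H(√(w(-3) - 8))² = (25/2)² = 625/4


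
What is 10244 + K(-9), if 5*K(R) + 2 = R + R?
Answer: 10240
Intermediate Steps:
K(R) = -2/5 + 2*R/5 (K(R) = -2/5 + (R + R)/5 = -2/5 + (2*R)/5 = -2/5 + 2*R/5)
10244 + K(-9) = 10244 + (-2/5 + (2/5)*(-9)) = 10244 + (-2/5 - 18/5) = 10244 - 4 = 10240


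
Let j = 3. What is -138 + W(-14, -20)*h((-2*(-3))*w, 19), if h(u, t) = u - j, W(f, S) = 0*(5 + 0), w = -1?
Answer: -138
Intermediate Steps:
W(f, S) = 0 (W(f, S) = 0*5 = 0)
h(u, t) = -3 + u (h(u, t) = u - 1*3 = u - 3 = -3 + u)
-138 + W(-14, -20)*h((-2*(-3))*w, 19) = -138 + 0*(-3 - 2*(-3)*(-1)) = -138 + 0*(-3 + 6*(-1)) = -138 + 0*(-3 - 6) = -138 + 0*(-9) = -138 + 0 = -138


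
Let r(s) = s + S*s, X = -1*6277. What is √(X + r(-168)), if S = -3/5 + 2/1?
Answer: I*√167005/5 ≈ 81.733*I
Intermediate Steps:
S = 7/5 (S = -3*⅕ + 2*1 = -⅗ + 2 = 7/5 ≈ 1.4000)
X = -6277
r(s) = 12*s/5 (r(s) = s + 7*s/5 = 12*s/5)
√(X + r(-168)) = √(-6277 + (12/5)*(-168)) = √(-6277 - 2016/5) = √(-33401/5) = I*√167005/5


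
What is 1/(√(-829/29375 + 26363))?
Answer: 25*√9099344478/387206148 ≈ 0.0061589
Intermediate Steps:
1/(√(-829/29375 + 26363)) = 1/(√(774412296/29375)) = 1/(2*√9099344478/1175) = 25*√9099344478/387206148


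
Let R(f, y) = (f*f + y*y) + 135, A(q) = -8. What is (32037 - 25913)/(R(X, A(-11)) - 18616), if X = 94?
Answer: -6124/9581 ≈ -0.63918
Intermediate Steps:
R(f, y) = 135 + f² + y² (R(f, y) = (f² + y²) + 135 = 135 + f² + y²)
(32037 - 25913)/(R(X, A(-11)) - 18616) = (32037 - 25913)/((135 + 94² + (-8)²) - 18616) = 6124/((135 + 8836 + 64) - 18616) = 6124/(9035 - 18616) = 6124/(-9581) = 6124*(-1/9581) = -6124/9581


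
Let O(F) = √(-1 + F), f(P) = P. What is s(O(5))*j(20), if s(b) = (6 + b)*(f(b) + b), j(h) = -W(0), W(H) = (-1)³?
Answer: 32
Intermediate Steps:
W(H) = -1
j(h) = 1 (j(h) = -1*(-1) = 1)
s(b) = 2*b*(6 + b) (s(b) = (6 + b)*(b + b) = (6 + b)*(2*b) = 2*b*(6 + b))
s(O(5))*j(20) = (2*√(-1 + 5)*(6 + √(-1 + 5)))*1 = (2*√4*(6 + √4))*1 = (2*2*(6 + 2))*1 = (2*2*8)*1 = 32*1 = 32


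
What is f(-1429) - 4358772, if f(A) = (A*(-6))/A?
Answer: -4358778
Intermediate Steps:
f(A) = -6 (f(A) = (-6*A)/A = -6)
f(-1429) - 4358772 = -6 - 4358772 = -4358778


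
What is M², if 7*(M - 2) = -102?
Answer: 7744/49 ≈ 158.04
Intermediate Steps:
M = -88/7 (M = 2 + (⅐)*(-102) = 2 - 102/7 = -88/7 ≈ -12.571)
M² = (-88/7)² = 7744/49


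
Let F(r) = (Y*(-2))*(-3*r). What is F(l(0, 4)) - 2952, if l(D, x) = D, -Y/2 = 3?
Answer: -2952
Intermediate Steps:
Y = -6 (Y = -2*3 = -6)
F(r) = -36*r (F(r) = (-6*(-2))*(-3*r) = 12*(-3*r) = -36*r)
F(l(0, 4)) - 2952 = -36*0 - 2952 = 0 - 2952 = -2952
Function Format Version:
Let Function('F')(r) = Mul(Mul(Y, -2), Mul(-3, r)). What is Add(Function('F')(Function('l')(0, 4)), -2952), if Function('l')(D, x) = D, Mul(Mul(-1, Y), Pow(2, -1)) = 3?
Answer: -2952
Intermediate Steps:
Y = -6 (Y = Mul(-2, 3) = -6)
Function('F')(r) = Mul(-36, r) (Function('F')(r) = Mul(Mul(-6, -2), Mul(-3, r)) = Mul(12, Mul(-3, r)) = Mul(-36, r))
Add(Function('F')(Function('l')(0, 4)), -2952) = Add(Mul(-36, 0), -2952) = Add(0, -2952) = -2952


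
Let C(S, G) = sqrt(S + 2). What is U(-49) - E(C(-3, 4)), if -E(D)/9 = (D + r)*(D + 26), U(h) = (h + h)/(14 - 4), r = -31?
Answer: -36364/5 - 45*I ≈ -7272.8 - 45.0*I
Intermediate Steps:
U(h) = h/5 (U(h) = (2*h)/10 = (2*h)*(1/10) = h/5)
C(S, G) = sqrt(2 + S)
E(D) = -9*(-31 + D)*(26 + D) (E(D) = -9*(D - 31)*(D + 26) = -9*(-31 + D)*(26 + D))
U(-49) - E(C(-3, 4)) = (1/5)*(-49) - (7254 - 9*(sqrt(2 - 3))**2 + 45*sqrt(2 - 3)) = -49/5 - (7254 - 9*(sqrt(-1))**2 + 45*sqrt(-1)) = -49/5 - (7254 - 9*I**2 + 45*I) = -49/5 - (7254 - 9*(-1) + 45*I) = -49/5 - (7254 + 9 + 45*I) = -49/5 - (7263 + 45*I) = -49/5 + (-7263 - 45*I) = -36364/5 - 45*I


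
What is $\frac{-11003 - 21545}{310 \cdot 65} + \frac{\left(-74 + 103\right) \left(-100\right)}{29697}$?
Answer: $- \frac{512506478}{299197275} \approx -1.7129$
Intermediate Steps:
$\frac{-11003 - 21545}{310 \cdot 65} + \frac{\left(-74 + 103\right) \left(-100\right)}{29697} = \frac{-11003 - 21545}{20150} + 29 \left(-100\right) \frac{1}{29697} = \left(-32548\right) \frac{1}{20150} - \frac{2900}{29697} = - \frac{16274}{10075} - \frac{2900}{29697} = - \frac{512506478}{299197275}$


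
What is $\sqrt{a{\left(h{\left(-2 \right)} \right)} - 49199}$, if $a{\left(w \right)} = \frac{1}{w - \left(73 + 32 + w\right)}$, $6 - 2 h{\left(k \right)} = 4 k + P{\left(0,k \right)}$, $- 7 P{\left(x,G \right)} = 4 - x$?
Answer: $\frac{2 i \sqrt{135604770}}{105} \approx 221.81 i$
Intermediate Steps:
$P{\left(x,G \right)} = - \frac{4}{7} + \frac{x}{7}$ ($P{\left(x,G \right)} = - \frac{4 - x}{7} = - \frac{4}{7} + \frac{x}{7}$)
$h{\left(k \right)} = \frac{23}{7} - 2 k$ ($h{\left(k \right)} = 3 - \frac{4 k + \left(- \frac{4}{7} + \frac{1}{7} \cdot 0\right)}{2} = 3 - \frac{4 k + \left(- \frac{4}{7} + 0\right)}{2} = 3 - \frac{4 k - \frac{4}{7}}{2} = 3 - \frac{- \frac{4}{7} + 4 k}{2} = 3 - \left(- \frac{2}{7} + 2 k\right) = \frac{23}{7} - 2 k$)
$a{\left(w \right)} = - \frac{1}{105}$ ($a{\left(w \right)} = \frac{1}{w - \left(105 + w\right)} = \frac{1}{-105} = - \frac{1}{105}$)
$\sqrt{a{\left(h{\left(-2 \right)} \right)} - 49199} = \sqrt{- \frac{1}{105} - 49199} = \sqrt{- \frac{5165896}{105}} = \frac{2 i \sqrt{135604770}}{105}$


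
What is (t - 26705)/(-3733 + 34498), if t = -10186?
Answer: -12297/10255 ≈ -1.1991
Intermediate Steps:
(t - 26705)/(-3733 + 34498) = (-10186 - 26705)/(-3733 + 34498) = -36891/30765 = -36891*1/30765 = -12297/10255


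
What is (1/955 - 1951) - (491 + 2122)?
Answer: -4358619/955 ≈ -4564.0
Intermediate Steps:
(1/955 - 1951) - (491 + 2122) = (1/955 - 1951) - 1*2613 = -1863204/955 - 2613 = -4358619/955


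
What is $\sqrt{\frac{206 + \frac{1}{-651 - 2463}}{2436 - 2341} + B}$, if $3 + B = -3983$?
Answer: $\frac{i \sqrt{38738507804390}}{98610} \approx 63.118 i$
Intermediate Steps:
$B = -3986$ ($B = -3 - 3983 = -3986$)
$\sqrt{\frac{206 + \frac{1}{-651 - 2463}}{2436 - 2341} + B} = \sqrt{\frac{206 + \frac{1}{-651 - 2463}}{2436 - 2341} - 3986} = \sqrt{\frac{206 + \frac{1}{-3114}}{95} - 3986} = \sqrt{\left(206 - \frac{1}{3114}\right) \frac{1}{95} - 3986} = \sqrt{\frac{641483}{3114} \cdot \frac{1}{95} - 3986} = \sqrt{\frac{641483}{295830} - 3986} = \sqrt{- \frac{1178536897}{295830}} = \frac{i \sqrt{38738507804390}}{98610}$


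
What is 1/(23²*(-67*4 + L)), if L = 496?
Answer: 1/120612 ≈ 8.2910e-6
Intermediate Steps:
1/(23²*(-67*4 + L)) = 1/(23²*(-67*4 + 496)) = 1/(529*(-268 + 496)) = 1/(529*228) = 1/120612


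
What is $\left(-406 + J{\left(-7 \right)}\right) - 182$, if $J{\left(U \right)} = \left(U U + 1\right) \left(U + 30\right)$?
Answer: $562$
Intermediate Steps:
$J{\left(U \right)} = \left(1 + U^{2}\right) \left(30 + U\right)$ ($J{\left(U \right)} = \left(U^{2} + 1\right) \left(30 + U\right) = \left(1 + U^{2}\right) \left(30 + U\right)$)
$\left(-406 + J{\left(-7 \right)}\right) - 182 = \left(-406 + \left(30 - 7 + \left(-7\right)^{3} + 30 \left(-7\right)^{2}\right)\right) - 182 = \left(-406 + \left(30 - 7 - 343 + 30 \cdot 49\right)\right) - 182 = \left(-406 + \left(30 - 7 - 343 + 1470\right)\right) - 182 = \left(-406 + 1150\right) - 182 = 744 - 182 = 562$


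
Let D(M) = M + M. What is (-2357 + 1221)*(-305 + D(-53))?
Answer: 466896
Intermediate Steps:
D(M) = 2*M
(-2357 + 1221)*(-305 + D(-53)) = (-2357 + 1221)*(-305 + 2*(-53)) = -1136*(-305 - 106) = -1136*(-411) = 466896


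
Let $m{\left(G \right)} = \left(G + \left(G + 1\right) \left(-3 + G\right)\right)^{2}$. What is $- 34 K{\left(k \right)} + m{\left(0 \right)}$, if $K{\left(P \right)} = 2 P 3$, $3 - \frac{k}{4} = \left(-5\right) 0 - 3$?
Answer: $-4887$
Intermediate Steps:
$m{\left(G \right)} = \left(G + \left(1 + G\right) \left(-3 + G\right)\right)^{2}$
$k = 24$ ($k = 12 - 4 \left(\left(-5\right) 0 - 3\right) = 12 - 4 \left(0 - 3\right) = 12 - -12 = 12 + 12 = 24$)
$K{\left(P \right)} = 6 P$
$- 34 K{\left(k \right)} + m{\left(0 \right)} = - 34 \cdot 6 \cdot 24 + \left(3 + 0 - 0^{2}\right)^{2} = \left(-34\right) 144 + \left(3 + 0 - 0\right)^{2} = -4896 + \left(3 + 0 + 0\right)^{2} = -4896 + 3^{2} = -4896 + 9 = -4887$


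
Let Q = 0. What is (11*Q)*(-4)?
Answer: 0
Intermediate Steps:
(11*Q)*(-4) = (11*0)*(-4) = 0*(-4) = 0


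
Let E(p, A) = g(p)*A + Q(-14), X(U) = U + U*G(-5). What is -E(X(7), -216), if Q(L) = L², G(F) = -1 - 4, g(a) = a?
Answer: -6244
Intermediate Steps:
G(F) = -5
X(U) = -4*U (X(U) = U + U*(-5) = U - 5*U = -4*U)
E(p, A) = 196 + A*p (E(p, A) = p*A + (-14)² = A*p + 196 = 196 + A*p)
-E(X(7), -216) = -(196 - (-864)*7) = -(196 - 216*(-28)) = -(196 + 6048) = -1*6244 = -6244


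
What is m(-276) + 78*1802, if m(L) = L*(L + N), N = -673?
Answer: 402480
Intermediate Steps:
m(L) = L*(-673 + L) (m(L) = L*(L - 673) = L*(-673 + L))
m(-276) + 78*1802 = -276*(-673 - 276) + 78*1802 = -276*(-949) + 140556 = 261924 + 140556 = 402480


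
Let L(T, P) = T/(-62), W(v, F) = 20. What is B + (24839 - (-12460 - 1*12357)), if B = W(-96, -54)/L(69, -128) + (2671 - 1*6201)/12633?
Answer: 4807564958/96853 ≈ 49638.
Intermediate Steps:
L(T, P) = -T/62 (L(T, P) = T*(-1/62) = -T/62)
B = -1767610/96853 (B = 20/((-1/62*69)) + (2671 - 1*6201)/12633 = 20/(-69/62) + (2671 - 6201)*(1/12633) = 20*(-62/69) - 3530*1/12633 = -1240/69 - 3530/12633 = -1767610/96853 ≈ -18.250)
B + (24839 - (-12460 - 1*12357)) = -1767610/96853 + (24839 - (-12460 - 1*12357)) = -1767610/96853 + (24839 - (-12460 - 12357)) = -1767610/96853 + (24839 - 1*(-24817)) = -1767610/96853 + (24839 + 24817) = -1767610/96853 + 49656 = 4807564958/96853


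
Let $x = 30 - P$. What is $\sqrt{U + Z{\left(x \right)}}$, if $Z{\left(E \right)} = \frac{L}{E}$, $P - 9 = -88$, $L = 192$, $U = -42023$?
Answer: $\frac{i \sqrt{499254335}}{109} \approx 204.99 i$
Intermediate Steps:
$P = -79$ ($P = 9 - 88 = -79$)
$x = 109$ ($x = 30 - -79 = 30 + 79 = 109$)
$Z{\left(E \right)} = \frac{192}{E}$
$\sqrt{U + Z{\left(x \right)}} = \sqrt{-42023 + \frac{192}{109}} = \sqrt{- \frac{4580315}{109}} = \frac{i \sqrt{499254335}}{109}$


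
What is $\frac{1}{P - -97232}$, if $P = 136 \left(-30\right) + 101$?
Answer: $\frac{1}{93253} \approx 1.0724 \cdot 10^{-5}$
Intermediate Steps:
$P = -3979$ ($P = -4080 + 101 = -3979$)
$\frac{1}{P - -97232} = \frac{1}{-3979 - -97232} = \frac{1}{-3979 + 97232} = \frac{1}{93253}$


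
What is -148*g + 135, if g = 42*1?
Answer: -6081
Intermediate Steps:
g = 42
-148*g + 135 = -148*42 + 135 = -6216 + 135 = -6081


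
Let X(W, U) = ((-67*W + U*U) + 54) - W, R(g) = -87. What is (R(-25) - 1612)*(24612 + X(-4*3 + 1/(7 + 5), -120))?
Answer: -203249671/3 ≈ -6.7750e+7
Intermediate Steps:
X(W, U) = 54 + U**2 - 68*W (X(W, U) = ((-67*W + U**2) + 54) - W = ((U**2 - 67*W) + 54) - W = (54 + U**2 - 67*W) - W = 54 + U**2 - 68*W)
(R(-25) - 1612)*(24612 + X(-4*3 + 1/(7 + 5), -120)) = (-87 - 1612)*(24612 + (54 + (-120)**2 - 68*(-4*3 + 1/(7 + 5)))) = -1699*(24612 + (54 + 14400 - 68*(-12 + 1/12))) = -1699*(24612 + (54 + 14400 - 68*(-143/12))) = -1699*(24612 + (54 + 14400 + 2431/3)) = -1699*(24612 + 45793/3) = -1699*119629/3 = -203249671/3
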